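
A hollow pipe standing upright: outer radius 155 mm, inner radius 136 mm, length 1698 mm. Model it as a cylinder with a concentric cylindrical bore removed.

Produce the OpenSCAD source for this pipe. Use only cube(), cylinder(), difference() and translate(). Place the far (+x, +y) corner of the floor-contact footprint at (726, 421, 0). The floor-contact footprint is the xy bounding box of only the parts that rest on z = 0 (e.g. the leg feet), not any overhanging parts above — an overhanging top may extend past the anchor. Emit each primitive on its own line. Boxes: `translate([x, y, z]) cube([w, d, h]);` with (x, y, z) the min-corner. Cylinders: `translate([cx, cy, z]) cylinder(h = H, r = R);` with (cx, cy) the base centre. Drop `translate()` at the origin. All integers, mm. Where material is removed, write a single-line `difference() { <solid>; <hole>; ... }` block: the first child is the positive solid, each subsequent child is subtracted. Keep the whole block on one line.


difference() { translate([571, 266, 0]) cylinder(h = 1698, r = 155); translate([571, 266, 0]) cylinder(h = 1698, r = 136); }


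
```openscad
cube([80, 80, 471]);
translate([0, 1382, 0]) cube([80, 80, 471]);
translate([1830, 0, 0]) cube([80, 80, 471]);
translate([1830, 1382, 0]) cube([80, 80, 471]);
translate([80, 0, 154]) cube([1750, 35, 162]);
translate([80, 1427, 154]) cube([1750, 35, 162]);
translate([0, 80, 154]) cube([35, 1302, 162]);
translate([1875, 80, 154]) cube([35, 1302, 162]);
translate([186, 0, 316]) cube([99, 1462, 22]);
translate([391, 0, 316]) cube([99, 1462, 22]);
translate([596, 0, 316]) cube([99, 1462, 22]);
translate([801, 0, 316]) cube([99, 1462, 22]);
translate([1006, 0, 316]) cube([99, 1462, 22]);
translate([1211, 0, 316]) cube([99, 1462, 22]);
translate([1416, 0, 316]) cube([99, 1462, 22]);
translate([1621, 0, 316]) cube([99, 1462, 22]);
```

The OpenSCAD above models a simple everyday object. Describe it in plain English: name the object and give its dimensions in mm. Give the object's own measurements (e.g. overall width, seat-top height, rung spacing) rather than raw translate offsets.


A bed frame 1910 mm long (x) by 1462 mm wide (y). Four 80×80 mm corner posts, 471 mm tall, at the corners of the footprint. Four rails of 35 mm thickness and 162 mm height run between adjacent posts with their undersides at z = 154 mm, their outer faces flush with the outside of the frame (the two x-running rails run between the posts' inner faces; the two y-running rails run between the posts' inner faces). 8 slats, each 99 mm wide (x) and 22 mm thick, lie across the top of the two x-running rails, running the full 1462 mm width of the frame in y; along x they sit between the end posts with a 106 mm gap after the −x posts and between neighbouring slats, leaving 110 mm before the +x posts.


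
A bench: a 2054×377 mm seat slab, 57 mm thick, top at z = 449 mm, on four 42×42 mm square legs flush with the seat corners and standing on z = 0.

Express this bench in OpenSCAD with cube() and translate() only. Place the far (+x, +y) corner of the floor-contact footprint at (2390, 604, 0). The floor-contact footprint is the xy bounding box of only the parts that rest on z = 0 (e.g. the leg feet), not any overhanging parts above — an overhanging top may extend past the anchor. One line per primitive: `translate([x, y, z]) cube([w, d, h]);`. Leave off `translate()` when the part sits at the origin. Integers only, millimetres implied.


translate([336, 227, 392]) cube([2054, 377, 57]);
translate([336, 227, 0]) cube([42, 42, 392]);
translate([336, 562, 0]) cube([42, 42, 392]);
translate([2348, 227, 0]) cube([42, 42, 392]);
translate([2348, 562, 0]) cube([42, 42, 392]);


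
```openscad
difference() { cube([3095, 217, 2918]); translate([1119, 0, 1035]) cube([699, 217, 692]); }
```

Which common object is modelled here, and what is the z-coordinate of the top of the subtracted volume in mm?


A wall with a window opening. The window head height is 1727 mm.

A wall with a rectangular opening subtracted — a window. Sill at z = 1035, opening 692 mm tall, so the head is at 1035 + 692 = 1727 mm.


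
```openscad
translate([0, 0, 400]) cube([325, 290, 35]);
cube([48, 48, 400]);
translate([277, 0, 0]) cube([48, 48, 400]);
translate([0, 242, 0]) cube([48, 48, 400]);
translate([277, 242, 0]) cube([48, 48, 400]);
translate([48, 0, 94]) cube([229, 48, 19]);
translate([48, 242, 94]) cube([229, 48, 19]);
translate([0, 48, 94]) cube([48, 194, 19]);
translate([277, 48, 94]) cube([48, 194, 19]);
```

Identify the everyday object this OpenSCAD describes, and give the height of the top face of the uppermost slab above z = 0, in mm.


A stool. The seat height is 435 mm.

A 325×290×35 slab at z = 400 on four corner posts — a stool. The seat top is 400 + 35 = 435 mm.


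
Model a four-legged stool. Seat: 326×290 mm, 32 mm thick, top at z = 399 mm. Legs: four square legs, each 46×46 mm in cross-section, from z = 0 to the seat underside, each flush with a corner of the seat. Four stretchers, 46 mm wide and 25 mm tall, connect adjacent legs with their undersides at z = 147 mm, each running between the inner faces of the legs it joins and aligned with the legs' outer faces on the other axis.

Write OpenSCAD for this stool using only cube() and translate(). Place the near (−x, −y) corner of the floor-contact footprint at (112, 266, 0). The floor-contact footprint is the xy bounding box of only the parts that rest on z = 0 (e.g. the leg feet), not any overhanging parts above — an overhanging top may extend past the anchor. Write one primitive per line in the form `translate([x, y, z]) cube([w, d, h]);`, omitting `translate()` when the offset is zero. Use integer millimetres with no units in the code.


translate([112, 266, 367]) cube([326, 290, 32]);
translate([112, 266, 0]) cube([46, 46, 367]);
translate([392, 266, 0]) cube([46, 46, 367]);
translate([112, 510, 0]) cube([46, 46, 367]);
translate([392, 510, 0]) cube([46, 46, 367]);
translate([158, 266, 147]) cube([234, 46, 25]);
translate([158, 510, 147]) cube([234, 46, 25]);
translate([112, 312, 147]) cube([46, 198, 25]);
translate([392, 312, 147]) cube([46, 198, 25]);


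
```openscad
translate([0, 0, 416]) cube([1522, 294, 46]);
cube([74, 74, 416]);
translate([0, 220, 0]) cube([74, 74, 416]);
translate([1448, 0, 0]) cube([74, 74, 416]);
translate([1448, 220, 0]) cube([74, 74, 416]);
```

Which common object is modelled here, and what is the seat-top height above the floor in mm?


A bench. The seat-top height is 462 mm.

A long slab on four corner posts — a bench. The slab sits at z = 416 with thickness 46, so the top is 416 + 46 = 462 mm.


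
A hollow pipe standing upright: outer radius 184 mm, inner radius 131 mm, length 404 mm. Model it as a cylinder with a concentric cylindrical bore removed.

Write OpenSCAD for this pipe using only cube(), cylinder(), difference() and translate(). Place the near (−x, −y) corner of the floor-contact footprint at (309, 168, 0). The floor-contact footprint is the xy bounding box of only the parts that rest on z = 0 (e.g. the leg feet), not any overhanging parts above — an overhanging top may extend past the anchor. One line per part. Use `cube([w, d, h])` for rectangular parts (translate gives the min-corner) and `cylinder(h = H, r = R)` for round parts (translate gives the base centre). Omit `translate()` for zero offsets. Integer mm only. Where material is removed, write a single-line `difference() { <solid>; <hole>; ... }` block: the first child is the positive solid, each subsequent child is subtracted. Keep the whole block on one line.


difference() { translate([493, 352, 0]) cylinder(h = 404, r = 184); translate([493, 352, 0]) cylinder(h = 404, r = 131); }


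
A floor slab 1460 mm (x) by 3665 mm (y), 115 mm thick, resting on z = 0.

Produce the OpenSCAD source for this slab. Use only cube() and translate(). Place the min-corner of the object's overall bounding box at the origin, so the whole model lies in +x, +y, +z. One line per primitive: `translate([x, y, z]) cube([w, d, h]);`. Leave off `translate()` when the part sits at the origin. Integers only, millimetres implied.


cube([1460, 3665, 115]);


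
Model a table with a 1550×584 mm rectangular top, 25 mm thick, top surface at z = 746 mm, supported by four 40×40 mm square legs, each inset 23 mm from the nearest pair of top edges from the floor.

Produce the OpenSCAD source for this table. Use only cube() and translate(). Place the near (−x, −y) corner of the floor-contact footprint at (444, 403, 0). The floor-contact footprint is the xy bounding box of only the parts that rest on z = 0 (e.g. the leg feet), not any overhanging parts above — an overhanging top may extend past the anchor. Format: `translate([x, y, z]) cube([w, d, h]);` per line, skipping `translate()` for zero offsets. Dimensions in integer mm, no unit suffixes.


// leg_h = 746 - 25 = 721
translate([421, 380, 721]) cube([1550, 584, 25]);
translate([444, 403, 0]) cube([40, 40, 721]);
translate([1908, 403, 0]) cube([40, 40, 721]);
translate([444, 901, 0]) cube([40, 40, 721]);
translate([1908, 901, 0]) cube([40, 40, 721]);


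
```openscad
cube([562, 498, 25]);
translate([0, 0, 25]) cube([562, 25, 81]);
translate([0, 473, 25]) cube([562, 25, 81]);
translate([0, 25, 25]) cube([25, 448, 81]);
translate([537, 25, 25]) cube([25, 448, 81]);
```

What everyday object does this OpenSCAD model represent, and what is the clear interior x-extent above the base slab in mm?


An open box. The internal width is 512 mm.

A 562×498 base slab with four walls standing on it — an open box. The base is 562 mm wide and the walls are 25 mm thick, so the internal width is 562 − 2 × 25 = 512 mm.


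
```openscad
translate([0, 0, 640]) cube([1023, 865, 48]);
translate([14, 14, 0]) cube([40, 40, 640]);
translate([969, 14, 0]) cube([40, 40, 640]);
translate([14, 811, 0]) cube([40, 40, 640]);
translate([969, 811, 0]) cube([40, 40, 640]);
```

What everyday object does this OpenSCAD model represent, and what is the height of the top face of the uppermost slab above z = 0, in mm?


A table. The table height is 688 mm.

A 1023×865×48 slab sits at z = 640 on four 40 mm square posts — a table. The top surface is at 640 + 48 = 688 mm.


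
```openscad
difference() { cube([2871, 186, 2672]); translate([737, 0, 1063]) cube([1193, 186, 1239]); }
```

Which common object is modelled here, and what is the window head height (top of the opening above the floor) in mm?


A wall with a window opening. The window head height is 2302 mm.

A wall with a rectangular opening subtracted — a window. Sill at z = 1063, opening 1239 mm tall, so the head is at 1063 + 1239 = 2302 mm.


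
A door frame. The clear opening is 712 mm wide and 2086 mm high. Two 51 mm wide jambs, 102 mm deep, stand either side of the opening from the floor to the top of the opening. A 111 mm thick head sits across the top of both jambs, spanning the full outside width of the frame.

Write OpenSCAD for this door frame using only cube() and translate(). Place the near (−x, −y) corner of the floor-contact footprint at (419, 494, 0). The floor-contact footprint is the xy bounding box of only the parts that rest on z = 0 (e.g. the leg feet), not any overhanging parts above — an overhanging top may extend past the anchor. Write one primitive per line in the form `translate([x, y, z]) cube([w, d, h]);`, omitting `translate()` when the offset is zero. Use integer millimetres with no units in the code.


translate([419, 494, 0]) cube([51, 102, 2086]);
translate([1182, 494, 0]) cube([51, 102, 2086]);
translate([419, 494, 2086]) cube([814, 102, 111]);


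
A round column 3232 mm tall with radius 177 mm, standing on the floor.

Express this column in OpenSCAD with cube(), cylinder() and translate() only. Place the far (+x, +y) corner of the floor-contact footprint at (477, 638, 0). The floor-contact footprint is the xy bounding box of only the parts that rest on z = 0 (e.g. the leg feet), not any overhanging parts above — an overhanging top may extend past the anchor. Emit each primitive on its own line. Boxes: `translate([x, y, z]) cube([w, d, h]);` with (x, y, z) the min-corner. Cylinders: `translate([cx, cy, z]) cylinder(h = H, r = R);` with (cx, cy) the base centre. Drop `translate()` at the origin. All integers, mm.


translate([300, 461, 0]) cylinder(h = 3232, r = 177);


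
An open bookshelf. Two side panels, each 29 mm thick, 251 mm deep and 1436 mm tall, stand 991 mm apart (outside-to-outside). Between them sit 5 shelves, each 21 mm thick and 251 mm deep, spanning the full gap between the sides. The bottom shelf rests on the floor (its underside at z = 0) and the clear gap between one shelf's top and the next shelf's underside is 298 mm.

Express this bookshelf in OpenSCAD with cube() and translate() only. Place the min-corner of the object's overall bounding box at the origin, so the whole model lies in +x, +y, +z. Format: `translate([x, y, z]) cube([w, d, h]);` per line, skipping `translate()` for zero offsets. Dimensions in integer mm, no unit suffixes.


cube([29, 251, 1436]);
translate([962, 0, 0]) cube([29, 251, 1436]);
translate([29, 0, 0]) cube([933, 251, 21]);
translate([29, 0, 319]) cube([933, 251, 21]);
translate([29, 0, 638]) cube([933, 251, 21]);
translate([29, 0, 957]) cube([933, 251, 21]);
translate([29, 0, 1276]) cube([933, 251, 21]);


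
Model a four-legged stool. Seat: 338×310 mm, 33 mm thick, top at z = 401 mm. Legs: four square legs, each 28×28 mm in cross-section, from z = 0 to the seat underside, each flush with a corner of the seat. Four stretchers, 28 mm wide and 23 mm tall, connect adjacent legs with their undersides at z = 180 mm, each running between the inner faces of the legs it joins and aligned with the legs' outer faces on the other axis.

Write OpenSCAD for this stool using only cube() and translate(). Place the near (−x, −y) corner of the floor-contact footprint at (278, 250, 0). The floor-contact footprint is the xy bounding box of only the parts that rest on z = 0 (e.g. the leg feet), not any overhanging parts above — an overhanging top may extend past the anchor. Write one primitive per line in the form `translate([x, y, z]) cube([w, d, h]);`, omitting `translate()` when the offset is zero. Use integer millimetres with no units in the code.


translate([278, 250, 368]) cube([338, 310, 33]);
translate([278, 250, 0]) cube([28, 28, 368]);
translate([588, 250, 0]) cube([28, 28, 368]);
translate([278, 532, 0]) cube([28, 28, 368]);
translate([588, 532, 0]) cube([28, 28, 368]);
translate([306, 250, 180]) cube([282, 28, 23]);
translate([306, 532, 180]) cube([282, 28, 23]);
translate([278, 278, 180]) cube([28, 254, 23]);
translate([588, 278, 180]) cube([28, 254, 23]);


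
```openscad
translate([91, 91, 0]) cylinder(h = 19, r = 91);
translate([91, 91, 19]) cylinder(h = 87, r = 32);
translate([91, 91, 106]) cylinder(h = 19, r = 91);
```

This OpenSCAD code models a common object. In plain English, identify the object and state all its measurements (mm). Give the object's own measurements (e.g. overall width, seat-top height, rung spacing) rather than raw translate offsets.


A spool: two coaxial disc flanges of radius 91 mm and thickness 19 mm, joined by a core cylinder of radius 32 mm and height 87 mm. The lower flange rests on z = 0 and the three cylinders share a vertical axis.


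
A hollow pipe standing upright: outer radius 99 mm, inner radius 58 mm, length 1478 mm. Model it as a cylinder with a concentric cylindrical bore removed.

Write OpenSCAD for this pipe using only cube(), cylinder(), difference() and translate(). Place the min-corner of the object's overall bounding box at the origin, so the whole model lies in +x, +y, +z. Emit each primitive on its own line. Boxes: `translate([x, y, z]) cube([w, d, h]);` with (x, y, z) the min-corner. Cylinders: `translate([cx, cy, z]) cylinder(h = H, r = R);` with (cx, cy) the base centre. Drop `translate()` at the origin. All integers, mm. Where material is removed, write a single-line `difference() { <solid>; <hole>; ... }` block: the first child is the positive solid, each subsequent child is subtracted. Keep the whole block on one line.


difference() { translate([99, 99, 0]) cylinder(h = 1478, r = 99); translate([99, 99, 0]) cylinder(h = 1478, r = 58); }


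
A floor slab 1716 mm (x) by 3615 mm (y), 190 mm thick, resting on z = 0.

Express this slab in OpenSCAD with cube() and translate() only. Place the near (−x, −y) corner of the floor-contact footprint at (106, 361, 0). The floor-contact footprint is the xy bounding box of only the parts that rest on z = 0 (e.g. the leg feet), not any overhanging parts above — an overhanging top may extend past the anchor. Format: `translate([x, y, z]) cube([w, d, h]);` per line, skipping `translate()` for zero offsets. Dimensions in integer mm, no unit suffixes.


translate([106, 361, 0]) cube([1716, 3615, 190]);


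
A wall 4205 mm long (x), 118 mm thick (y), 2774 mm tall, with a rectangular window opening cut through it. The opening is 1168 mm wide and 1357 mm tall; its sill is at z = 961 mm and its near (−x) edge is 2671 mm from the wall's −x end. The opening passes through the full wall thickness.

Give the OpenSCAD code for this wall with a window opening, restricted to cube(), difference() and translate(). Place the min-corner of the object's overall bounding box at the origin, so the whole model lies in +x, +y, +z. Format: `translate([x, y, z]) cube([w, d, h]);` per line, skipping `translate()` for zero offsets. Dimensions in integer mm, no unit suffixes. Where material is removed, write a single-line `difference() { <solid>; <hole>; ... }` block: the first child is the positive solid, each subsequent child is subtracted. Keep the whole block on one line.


difference() { cube([4205, 118, 2774]); translate([2671, 0, 961]) cube([1168, 118, 1357]); }


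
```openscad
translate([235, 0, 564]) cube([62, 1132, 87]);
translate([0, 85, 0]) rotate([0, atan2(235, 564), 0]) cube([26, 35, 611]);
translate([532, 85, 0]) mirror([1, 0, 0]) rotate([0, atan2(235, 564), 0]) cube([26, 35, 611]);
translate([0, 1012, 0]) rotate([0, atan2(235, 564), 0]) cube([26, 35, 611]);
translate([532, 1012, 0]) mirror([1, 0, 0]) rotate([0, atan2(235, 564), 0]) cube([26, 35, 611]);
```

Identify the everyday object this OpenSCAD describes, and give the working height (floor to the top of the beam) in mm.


A sawhorse. The overall height is 651 mm.

A beam across two mirrored pairs of raked legs — a sawhorse. The beam's underside is at z = 564 (matching the legs' vertical rise in atan2(235, 564)) and the beam is 87 mm tall, so its top is at 564 + 87 = 651 mm. The raked legs top out at the beam's underside, so that is the highest point.


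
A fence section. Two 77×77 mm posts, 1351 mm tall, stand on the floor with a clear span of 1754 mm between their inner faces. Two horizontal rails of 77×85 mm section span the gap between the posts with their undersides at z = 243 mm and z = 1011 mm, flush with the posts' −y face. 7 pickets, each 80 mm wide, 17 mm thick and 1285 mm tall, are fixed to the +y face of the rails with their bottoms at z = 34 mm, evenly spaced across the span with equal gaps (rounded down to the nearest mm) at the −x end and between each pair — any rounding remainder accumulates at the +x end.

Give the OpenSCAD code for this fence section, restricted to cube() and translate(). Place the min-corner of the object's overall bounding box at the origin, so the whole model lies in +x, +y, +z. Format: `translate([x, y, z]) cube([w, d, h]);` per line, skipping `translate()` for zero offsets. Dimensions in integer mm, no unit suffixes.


cube([77, 77, 1351]);
translate([1831, 0, 0]) cube([77, 77, 1351]);
translate([77, 0, 243]) cube([1754, 77, 85]);
translate([77, 0, 1011]) cube([1754, 77, 85]);
translate([226, 77, 34]) cube([80, 17, 1285]);
translate([455, 77, 34]) cube([80, 17, 1285]);
translate([684, 77, 34]) cube([80, 17, 1285]);
translate([913, 77, 34]) cube([80, 17, 1285]);
translate([1142, 77, 34]) cube([80, 17, 1285]);
translate([1371, 77, 34]) cube([80, 17, 1285]);
translate([1600, 77, 34]) cube([80, 17, 1285]);


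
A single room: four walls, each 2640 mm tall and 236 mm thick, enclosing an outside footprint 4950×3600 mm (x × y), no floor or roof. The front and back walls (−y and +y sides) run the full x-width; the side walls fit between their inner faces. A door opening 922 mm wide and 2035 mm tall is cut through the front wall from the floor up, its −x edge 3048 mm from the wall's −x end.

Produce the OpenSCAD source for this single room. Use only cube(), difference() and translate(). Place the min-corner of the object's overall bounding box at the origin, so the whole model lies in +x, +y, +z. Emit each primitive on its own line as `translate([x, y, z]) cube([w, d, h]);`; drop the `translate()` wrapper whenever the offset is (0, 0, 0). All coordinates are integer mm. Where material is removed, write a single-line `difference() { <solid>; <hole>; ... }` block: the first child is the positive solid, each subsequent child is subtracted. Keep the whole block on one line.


difference() { cube([4950, 236, 2640]); translate([3048, 0, 0]) cube([922, 236, 2035]); }
translate([0, 3364, 0]) cube([4950, 236, 2640]);
translate([0, 236, 0]) cube([236, 3128, 2640]);
translate([4714, 236, 0]) cube([236, 3128, 2640]);


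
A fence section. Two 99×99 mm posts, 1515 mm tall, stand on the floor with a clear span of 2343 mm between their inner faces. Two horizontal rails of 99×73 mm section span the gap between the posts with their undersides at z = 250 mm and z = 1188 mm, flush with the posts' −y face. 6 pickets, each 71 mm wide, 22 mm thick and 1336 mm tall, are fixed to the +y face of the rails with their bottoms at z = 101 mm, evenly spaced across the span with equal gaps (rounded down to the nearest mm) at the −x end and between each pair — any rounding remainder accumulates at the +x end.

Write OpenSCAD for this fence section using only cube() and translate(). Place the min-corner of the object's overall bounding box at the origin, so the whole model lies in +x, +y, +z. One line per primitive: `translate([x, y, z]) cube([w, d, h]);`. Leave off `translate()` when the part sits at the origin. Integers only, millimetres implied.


cube([99, 99, 1515]);
translate([2442, 0, 0]) cube([99, 99, 1515]);
translate([99, 0, 250]) cube([2343, 99, 73]);
translate([99, 0, 1188]) cube([2343, 99, 73]);
translate([372, 99, 101]) cube([71, 22, 1336]);
translate([716, 99, 101]) cube([71, 22, 1336]);
translate([1060, 99, 101]) cube([71, 22, 1336]);
translate([1404, 99, 101]) cube([71, 22, 1336]);
translate([1748, 99, 101]) cube([71, 22, 1336]);
translate([2092, 99, 101]) cube([71, 22, 1336]);


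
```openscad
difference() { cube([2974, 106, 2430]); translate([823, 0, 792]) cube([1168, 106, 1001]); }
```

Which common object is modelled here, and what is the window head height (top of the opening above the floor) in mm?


A wall with a window opening. The window head height is 1793 mm.

A wall with a rectangular opening subtracted — a window. Sill at z = 792, opening 1001 mm tall, so the head is at 792 + 1001 = 1793 mm.


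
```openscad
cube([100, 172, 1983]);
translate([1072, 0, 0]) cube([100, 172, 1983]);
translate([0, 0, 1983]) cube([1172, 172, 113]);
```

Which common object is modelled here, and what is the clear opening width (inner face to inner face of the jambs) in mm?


A door frame. The clear opening width is 972 mm.

Two 1983 mm tall posts with a header on top — a door frame. The left jamb is 100 mm wide at x = 0; the right jamb starts at x = 1072. The clear opening is 1072 − 100 = 972 mm.


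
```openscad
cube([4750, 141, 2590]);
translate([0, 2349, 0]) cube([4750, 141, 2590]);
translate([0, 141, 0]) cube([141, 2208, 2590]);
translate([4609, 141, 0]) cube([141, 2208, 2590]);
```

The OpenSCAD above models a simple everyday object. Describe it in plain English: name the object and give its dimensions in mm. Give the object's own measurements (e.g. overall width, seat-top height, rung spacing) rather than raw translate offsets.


The wall frame of a small rectangular building: four walls, each 2590 mm tall and 141 mm thick, enclosing a footprint 4750 mm (x) by 2490 mm (y) outside-to-outside, with no floor or roof. The front and back walls (the −y and +y sides) span the full width; the two side walls fit between them.


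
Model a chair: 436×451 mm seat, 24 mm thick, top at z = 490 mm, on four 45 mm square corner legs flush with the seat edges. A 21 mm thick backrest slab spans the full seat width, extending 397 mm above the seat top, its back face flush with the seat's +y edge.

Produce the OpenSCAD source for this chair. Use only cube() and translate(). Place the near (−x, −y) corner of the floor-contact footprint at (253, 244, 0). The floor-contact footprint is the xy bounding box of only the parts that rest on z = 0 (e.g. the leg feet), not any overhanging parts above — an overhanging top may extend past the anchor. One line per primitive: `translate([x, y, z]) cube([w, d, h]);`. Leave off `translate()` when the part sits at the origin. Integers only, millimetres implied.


// leg_h = 490 - 24 = 466
translate([253, 244, 466]) cube([436, 451, 24]);
translate([253, 244, 0]) cube([45, 45, 466]);
translate([644, 244, 0]) cube([45, 45, 466]);
translate([253, 650, 0]) cube([45, 45, 466]);
translate([644, 650, 0]) cube([45, 45, 466]);
translate([253, 674, 490]) cube([436, 21, 397]);


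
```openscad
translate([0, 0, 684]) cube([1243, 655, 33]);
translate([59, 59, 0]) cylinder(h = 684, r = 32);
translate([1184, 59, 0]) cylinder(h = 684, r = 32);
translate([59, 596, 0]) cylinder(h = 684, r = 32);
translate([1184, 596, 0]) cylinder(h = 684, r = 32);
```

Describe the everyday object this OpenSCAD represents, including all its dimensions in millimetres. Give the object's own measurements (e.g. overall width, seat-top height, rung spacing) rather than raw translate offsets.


A table: top 1243 mm (x) × 655 mm (y), 33 mm thick, upper face at z = 717 mm, on four round legs of 64 mm diameter, each leg's bounding box inset 27 mm from the nearest pair of top edges from z = 0 to the bottom of the top.


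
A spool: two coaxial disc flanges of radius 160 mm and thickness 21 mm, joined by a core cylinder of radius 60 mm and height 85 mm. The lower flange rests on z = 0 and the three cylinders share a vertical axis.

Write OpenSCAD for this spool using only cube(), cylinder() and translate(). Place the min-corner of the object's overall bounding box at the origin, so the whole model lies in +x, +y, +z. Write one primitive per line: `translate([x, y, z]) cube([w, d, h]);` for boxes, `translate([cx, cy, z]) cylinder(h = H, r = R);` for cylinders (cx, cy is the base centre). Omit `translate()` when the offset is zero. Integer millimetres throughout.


translate([160, 160, 0]) cylinder(h = 21, r = 160);
translate([160, 160, 21]) cylinder(h = 85, r = 60);
translate([160, 160, 106]) cylinder(h = 21, r = 160);


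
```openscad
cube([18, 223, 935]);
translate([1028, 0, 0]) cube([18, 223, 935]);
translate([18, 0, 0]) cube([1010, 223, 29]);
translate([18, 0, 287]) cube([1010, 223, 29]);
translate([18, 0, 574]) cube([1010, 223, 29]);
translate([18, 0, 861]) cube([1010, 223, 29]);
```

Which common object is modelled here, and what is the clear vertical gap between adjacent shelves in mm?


A bookshelf. The clear shelf gap is 258 mm.

Two tall side panels with 4 horizontal boards between them — a bookshelf. The first two shelf undersides are at z = 0 and z = 287; with shelf thickness 29, the clear gap is 287 − 0 − 29 = 258 mm.


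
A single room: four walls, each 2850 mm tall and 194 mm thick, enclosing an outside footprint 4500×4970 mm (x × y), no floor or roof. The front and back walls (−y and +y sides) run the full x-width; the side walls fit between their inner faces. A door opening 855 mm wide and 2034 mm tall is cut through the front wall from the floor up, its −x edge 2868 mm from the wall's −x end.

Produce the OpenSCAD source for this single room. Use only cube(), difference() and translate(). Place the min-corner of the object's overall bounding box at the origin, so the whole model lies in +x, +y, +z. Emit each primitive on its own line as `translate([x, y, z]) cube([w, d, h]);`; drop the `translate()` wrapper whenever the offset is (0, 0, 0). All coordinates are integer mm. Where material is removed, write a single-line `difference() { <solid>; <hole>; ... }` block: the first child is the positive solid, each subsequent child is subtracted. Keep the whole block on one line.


difference() { cube([4500, 194, 2850]); translate([2868, 0, 0]) cube([855, 194, 2034]); }
translate([0, 4776, 0]) cube([4500, 194, 2850]);
translate([0, 194, 0]) cube([194, 4582, 2850]);
translate([4306, 194, 0]) cube([194, 4582, 2850]);


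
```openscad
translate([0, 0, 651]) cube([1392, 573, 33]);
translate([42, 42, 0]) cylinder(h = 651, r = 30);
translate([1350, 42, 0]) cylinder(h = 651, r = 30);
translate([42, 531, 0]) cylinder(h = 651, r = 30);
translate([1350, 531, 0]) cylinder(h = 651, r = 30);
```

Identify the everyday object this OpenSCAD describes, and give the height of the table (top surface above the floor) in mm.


A table. The table height is 684 mm.

A 1392×573×33 slab sits at z = 651 on four Ø60 mm round legs — a table. The top surface is at 651 + 33 = 684 mm.


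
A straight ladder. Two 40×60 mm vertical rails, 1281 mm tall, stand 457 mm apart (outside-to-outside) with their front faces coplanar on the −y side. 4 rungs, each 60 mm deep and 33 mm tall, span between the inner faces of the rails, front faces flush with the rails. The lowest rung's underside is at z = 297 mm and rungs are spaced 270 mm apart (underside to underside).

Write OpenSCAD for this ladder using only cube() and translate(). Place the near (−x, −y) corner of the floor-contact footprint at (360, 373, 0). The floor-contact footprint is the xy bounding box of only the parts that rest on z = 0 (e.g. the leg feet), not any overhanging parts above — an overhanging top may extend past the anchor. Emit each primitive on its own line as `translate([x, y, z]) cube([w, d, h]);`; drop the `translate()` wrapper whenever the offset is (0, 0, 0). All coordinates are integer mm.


translate([360, 373, 0]) cube([40, 60, 1281]);
translate([777, 373, 0]) cube([40, 60, 1281]);
translate([400, 373, 297]) cube([377, 60, 33]);
translate([400, 373, 567]) cube([377, 60, 33]);
translate([400, 373, 837]) cube([377, 60, 33]);
translate([400, 373, 1107]) cube([377, 60, 33]);


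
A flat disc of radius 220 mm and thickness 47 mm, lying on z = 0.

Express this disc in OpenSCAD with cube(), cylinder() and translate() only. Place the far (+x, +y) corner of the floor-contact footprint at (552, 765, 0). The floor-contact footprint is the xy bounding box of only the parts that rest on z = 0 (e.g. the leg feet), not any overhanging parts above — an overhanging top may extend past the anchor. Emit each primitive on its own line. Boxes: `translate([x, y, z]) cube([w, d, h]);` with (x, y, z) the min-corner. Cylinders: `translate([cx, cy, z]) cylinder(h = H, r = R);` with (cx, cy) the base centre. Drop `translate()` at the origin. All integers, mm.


translate([332, 545, 0]) cylinder(h = 47, r = 220);


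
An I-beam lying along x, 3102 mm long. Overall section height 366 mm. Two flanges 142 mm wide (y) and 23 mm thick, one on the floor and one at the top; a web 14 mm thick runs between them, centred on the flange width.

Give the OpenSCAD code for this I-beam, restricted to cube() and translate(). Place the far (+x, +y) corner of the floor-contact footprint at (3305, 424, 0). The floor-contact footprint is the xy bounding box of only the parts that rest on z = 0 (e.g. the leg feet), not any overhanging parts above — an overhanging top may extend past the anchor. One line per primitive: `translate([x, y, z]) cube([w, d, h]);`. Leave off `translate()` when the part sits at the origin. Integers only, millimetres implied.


translate([203, 282, 0]) cube([3102, 142, 23]);
translate([203, 346, 23]) cube([3102, 14, 320]);
translate([203, 282, 343]) cube([3102, 142, 23]);


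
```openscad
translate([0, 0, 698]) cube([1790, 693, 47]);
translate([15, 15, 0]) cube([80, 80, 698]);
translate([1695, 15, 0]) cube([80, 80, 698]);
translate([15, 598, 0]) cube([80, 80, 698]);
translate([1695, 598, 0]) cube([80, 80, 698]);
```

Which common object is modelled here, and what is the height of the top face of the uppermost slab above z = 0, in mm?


A table. The table height is 745 mm.

A 1790×693×47 slab sits at z = 698 on four 80 mm square posts — a table. The top surface is at 698 + 47 = 745 mm.


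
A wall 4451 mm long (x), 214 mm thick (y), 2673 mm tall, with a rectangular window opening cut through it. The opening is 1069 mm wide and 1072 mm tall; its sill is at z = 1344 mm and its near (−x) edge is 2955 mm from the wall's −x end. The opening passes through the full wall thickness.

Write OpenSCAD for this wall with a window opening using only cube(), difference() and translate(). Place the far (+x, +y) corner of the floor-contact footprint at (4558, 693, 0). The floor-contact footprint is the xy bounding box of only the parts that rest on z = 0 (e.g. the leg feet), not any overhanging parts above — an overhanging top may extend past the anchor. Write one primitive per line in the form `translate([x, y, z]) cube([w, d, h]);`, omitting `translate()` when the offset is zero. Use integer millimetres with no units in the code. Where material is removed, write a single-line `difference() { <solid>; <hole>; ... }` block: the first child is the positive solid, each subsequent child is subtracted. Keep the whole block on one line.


difference() { translate([107, 479, 0]) cube([4451, 214, 2673]); translate([3062, 479, 1344]) cube([1069, 214, 1072]); }


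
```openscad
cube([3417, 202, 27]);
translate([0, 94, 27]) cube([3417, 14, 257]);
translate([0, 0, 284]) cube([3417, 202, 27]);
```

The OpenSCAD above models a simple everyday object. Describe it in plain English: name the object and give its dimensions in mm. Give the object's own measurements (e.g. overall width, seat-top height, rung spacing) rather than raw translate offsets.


An I-beam lying along x, 3417 mm long. Overall section height 311 mm. Two flanges 202 mm wide (y) and 27 mm thick, one on the floor and one at the top; a web 14 mm thick runs between them, centred on the flange width.


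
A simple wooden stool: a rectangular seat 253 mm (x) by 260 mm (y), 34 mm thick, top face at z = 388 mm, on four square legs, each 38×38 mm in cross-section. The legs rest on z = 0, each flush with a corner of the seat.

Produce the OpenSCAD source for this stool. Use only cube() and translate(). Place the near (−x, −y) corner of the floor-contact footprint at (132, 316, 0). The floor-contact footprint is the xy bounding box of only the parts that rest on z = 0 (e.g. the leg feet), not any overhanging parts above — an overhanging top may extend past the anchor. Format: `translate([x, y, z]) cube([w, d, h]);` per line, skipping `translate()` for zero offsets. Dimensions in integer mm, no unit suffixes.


translate([132, 316, 354]) cube([253, 260, 34]);
translate([132, 316, 0]) cube([38, 38, 354]);
translate([347, 316, 0]) cube([38, 38, 354]);
translate([132, 538, 0]) cube([38, 38, 354]);
translate([347, 538, 0]) cube([38, 38, 354]);


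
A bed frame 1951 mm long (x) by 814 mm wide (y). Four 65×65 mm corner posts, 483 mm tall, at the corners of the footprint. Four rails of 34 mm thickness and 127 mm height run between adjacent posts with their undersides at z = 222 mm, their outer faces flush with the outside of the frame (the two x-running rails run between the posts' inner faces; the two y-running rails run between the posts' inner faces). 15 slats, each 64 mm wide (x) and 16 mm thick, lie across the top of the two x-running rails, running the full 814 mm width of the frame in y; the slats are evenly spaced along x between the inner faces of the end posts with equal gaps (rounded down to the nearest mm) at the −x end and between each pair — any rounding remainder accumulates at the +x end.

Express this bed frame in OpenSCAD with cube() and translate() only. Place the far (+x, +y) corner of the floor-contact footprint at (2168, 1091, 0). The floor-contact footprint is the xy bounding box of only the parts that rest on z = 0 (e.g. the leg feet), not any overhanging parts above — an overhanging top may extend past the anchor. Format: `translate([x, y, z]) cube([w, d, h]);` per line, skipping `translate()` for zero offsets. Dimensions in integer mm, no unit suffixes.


translate([217, 277, 0]) cube([65, 65, 483]);
translate([217, 1026, 0]) cube([65, 65, 483]);
translate([2103, 277, 0]) cube([65, 65, 483]);
translate([2103, 1026, 0]) cube([65, 65, 483]);
translate([282, 277, 222]) cube([1821, 34, 127]);
translate([282, 1057, 222]) cube([1821, 34, 127]);
translate([217, 342, 222]) cube([34, 684, 127]);
translate([2134, 342, 222]) cube([34, 684, 127]);
translate([335, 277, 349]) cube([64, 814, 16]);
translate([452, 277, 349]) cube([64, 814, 16]);
translate([569, 277, 349]) cube([64, 814, 16]);
translate([686, 277, 349]) cube([64, 814, 16]);
translate([803, 277, 349]) cube([64, 814, 16]);
translate([920, 277, 349]) cube([64, 814, 16]);
translate([1037, 277, 349]) cube([64, 814, 16]);
translate([1154, 277, 349]) cube([64, 814, 16]);
translate([1271, 277, 349]) cube([64, 814, 16]);
translate([1388, 277, 349]) cube([64, 814, 16]);
translate([1505, 277, 349]) cube([64, 814, 16]);
translate([1622, 277, 349]) cube([64, 814, 16]);
translate([1739, 277, 349]) cube([64, 814, 16]);
translate([1856, 277, 349]) cube([64, 814, 16]);
translate([1973, 277, 349]) cube([64, 814, 16]);


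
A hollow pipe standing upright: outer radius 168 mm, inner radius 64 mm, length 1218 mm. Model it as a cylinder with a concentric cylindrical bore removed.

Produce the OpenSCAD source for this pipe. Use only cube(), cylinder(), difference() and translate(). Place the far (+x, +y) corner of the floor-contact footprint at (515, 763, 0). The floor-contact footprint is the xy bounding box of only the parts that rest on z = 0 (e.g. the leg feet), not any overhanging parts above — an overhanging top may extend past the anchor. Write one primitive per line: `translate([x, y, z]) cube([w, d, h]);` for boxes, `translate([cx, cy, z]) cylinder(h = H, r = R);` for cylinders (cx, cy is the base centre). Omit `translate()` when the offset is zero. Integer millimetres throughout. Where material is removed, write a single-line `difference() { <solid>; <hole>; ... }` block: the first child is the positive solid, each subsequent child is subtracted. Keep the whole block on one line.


difference() { translate([347, 595, 0]) cylinder(h = 1218, r = 168); translate([347, 595, 0]) cylinder(h = 1218, r = 64); }


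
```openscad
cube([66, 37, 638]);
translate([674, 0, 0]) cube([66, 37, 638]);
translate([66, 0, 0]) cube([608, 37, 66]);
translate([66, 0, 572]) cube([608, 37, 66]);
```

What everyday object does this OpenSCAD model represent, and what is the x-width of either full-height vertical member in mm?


A picture frame. The border width is 66 mm.

Four thin pieces enclosing a rectangular opening — a picture frame. The two full-height stiles are 638 mm tall; the top rail sits at z = 572 and is 66 mm tall, so the border above the opening is 638 − 572 = 66 mm, matching the stile x-width.


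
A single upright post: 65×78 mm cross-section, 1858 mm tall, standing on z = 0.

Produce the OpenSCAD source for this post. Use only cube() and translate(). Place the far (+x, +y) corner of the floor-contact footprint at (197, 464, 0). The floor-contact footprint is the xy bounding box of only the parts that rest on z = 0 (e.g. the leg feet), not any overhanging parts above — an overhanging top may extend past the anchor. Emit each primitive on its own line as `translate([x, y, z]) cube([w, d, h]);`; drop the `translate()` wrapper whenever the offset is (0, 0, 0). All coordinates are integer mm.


translate([132, 386, 0]) cube([65, 78, 1858]);
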